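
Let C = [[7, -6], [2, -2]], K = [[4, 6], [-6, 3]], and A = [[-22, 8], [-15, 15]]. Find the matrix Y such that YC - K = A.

Y = [[-4, 5], [-3, 0]]

YC = A + K = [[-18, 14], [-21, 18]].
C is on the right of Y, so right-multiply by C⁻¹: Y = (A + K)C⁻¹.
C has determinant -2; C⁻¹ = [[1, -3], [1, -7/2]].
Y = (A + K)C⁻¹ = [[-4, 5], [-3, 0]].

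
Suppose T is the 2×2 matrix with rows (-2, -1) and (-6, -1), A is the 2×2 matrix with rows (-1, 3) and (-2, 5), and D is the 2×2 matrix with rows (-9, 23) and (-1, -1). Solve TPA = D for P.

P = [[2, 0], [-5, -4]]

Left-multiply by T⁻¹ and right-multiply by A⁻¹: P = T⁻¹DA⁻¹.
det T = -4; the adjugate gives T⁻¹ = [[1/4, -1/4], [-3/2, 1/2]].
det A = 1, so A⁻¹ = [[5, -3], [2, -1]].
T⁻¹D = [[-2, 6], [13, -35]].
P = (T⁻¹D)A⁻¹ = [[2, 0], [-5, -4]].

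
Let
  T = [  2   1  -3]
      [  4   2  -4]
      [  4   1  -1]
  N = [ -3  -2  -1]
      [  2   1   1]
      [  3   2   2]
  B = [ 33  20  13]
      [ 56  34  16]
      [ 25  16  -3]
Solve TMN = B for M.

M = [[-4, -1, -3], [-5, 5, -3], [-2, -1, -3]]

M = T⁻¹BN⁻¹ (apply T⁻¹ on the left and N⁻¹ on the right).
det T = 4; the adjugate gives T⁻¹ = [[1/2, -1/2, 1/2], [-3, 5/2, -1], [-1, 1/2, 0]].
N has determinant 1; N⁻¹ = [[0, 2, -1], [-1, -3, 1], [1, 0, 1]].
T⁻¹B = [[1, 1, -3], [16, 9, 4], [-5, -3, -5]].
M = (T⁻¹B)N⁻¹ = [[-4, -1, -3], [-5, 5, -3], [-2, -1, -3]].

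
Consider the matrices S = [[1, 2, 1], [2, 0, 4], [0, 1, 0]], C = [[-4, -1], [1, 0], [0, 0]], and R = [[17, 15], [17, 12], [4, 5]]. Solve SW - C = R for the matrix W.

SW = R + C = [[13, 14], [18, 12], [4, 5]].
Left-multiplying both sides by S⁻¹ gives W = S⁻¹(R + C).
S has determinant -2; S⁻¹ = [[2, -1/2, -4], [0, 0, 1], [-1, 1/2, 2]].
W = S⁻¹(R + C) = [[1, 2], [4, 5], [4, 2]].

W = [[1, 2], [4, 5], [4, 2]]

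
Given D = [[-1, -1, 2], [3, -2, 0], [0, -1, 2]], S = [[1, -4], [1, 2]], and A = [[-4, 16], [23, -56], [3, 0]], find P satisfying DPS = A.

Isolating P: multiply by D⁻¹ from the left and S⁻¹ from the right, so P = D⁻¹AS⁻¹.
det D = 4, so D⁻¹ = [[-1, 0, 1], [-3/2, -1/2, 3/2], [-3/4, -1/4, 5/4]].
S has determinant 6; S⁻¹ = [[1/3, 2/3], [-1/6, 1/6]].
D⁻¹A = [[7, -16], [-1, 4], [1, 2]].
P = (D⁻¹A)S⁻¹ = [[5, 2], [-1, 0], [0, 1]].

P = [[5, 2], [-1, 0], [0, 1]]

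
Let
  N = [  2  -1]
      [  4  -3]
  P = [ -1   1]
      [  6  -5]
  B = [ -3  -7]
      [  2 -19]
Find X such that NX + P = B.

X = [[-1, -5], [0, -2]]

NX = B − P = [[-2, -8], [-4, -14]].
Left-multiplying both sides by N⁻¹ gives X = N⁻¹(B − P).
det N = -2; the adjugate gives N⁻¹ = [[3/2, -1/2], [2, -1]].
X = N⁻¹(B − P) = [[-1, -5], [0, -2]].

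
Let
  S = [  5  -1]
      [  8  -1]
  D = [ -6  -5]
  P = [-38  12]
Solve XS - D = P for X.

X = [[-4, -3]]

XS = P + D = [[-44, 7]].
S is on the right of X, so right-multiply by S⁻¹: X = (P + D)S⁻¹.
det S = 3; the adjugate gives S⁻¹ = [[-1/3, 1/3], [-8/3, 5/3]].
X = (P + D)S⁻¹ = [[-4, -3]].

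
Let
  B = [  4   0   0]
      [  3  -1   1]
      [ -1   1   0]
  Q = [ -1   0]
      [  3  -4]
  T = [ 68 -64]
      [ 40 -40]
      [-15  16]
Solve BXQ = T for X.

X = B⁻¹TQ⁻¹ (apply B⁻¹ on the left and Q⁻¹ on the right).
det B = -4, so B⁻¹ = [[1/4, 0, 0], [1/4, 0, 1], [-1/2, 1, 1]].
det Q = 4; the adjugate gives Q⁻¹ = [[-1, 0], [-3/4, -1/4]].
B⁻¹T = [[17, -16], [2, 0], [-9, 8]].
X = (B⁻¹T)Q⁻¹ = [[-5, 4], [-2, 0], [3, -2]].

X = [[-5, 4], [-2, 0], [3, -2]]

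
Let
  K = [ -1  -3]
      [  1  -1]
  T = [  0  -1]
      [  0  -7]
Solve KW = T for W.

K is on the left of W, so left-multiply by K⁻¹: W = K⁻¹T.
K has determinant 4; K⁻¹ = [[-1/4, 3/4], [-1/4, -1/4]].
W = K⁻¹T = [[-1/4, 3/4], [-1/4, -1/4]] · [[0, -1], [0, -7]] = [[0, -5], [0, 2]].

W = [[0, -5], [0, 2]]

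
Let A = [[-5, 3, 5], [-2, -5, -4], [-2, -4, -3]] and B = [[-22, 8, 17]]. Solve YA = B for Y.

Right-multiplying both sides by A⁻¹ gives Y = BA⁻¹.
A has determinant 1; A⁻¹ = [[-1, -11, 13], [2, 25, -30], [-2, -26, 31]].
Y = BA⁻¹ = [[-22, 8, 17]] · [[-1, -11, 13], [2, 25, -30], [-2, -26, 31]] = [[4, 0, 1]].

Y = [[4, 0, 1]]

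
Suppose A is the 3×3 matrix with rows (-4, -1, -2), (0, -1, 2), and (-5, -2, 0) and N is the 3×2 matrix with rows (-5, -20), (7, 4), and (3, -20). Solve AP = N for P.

P = [[-1, 4], [1, 0], [4, 2]]

A is on the left of P, so left-multiply by A⁻¹: P = A⁻¹N.
det A = 4, so A⁻¹ = [[1, 1, -1], [-5/2, -5/2, 2], [-5/4, -3/4, 1]].
P = A⁻¹N = [[1, 1, -1], [-5/2, -5/2, 2], [-5/4, -3/4, 1]] · [[-5, -20], [7, 4], [3, -20]] = [[-1, 4], [1, 0], [4, 2]].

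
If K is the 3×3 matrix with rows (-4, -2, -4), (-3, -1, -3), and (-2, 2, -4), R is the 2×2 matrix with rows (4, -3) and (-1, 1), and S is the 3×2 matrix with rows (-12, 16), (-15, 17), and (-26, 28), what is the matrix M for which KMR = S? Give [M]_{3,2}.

-4

M = K⁻¹SR⁻¹ (apply K⁻¹ on the left and R⁻¹ on the right).
K has determinant 4; K⁻¹ = [[5/2, -4, 1/2], [-3/2, 2, 0], [-2, 3, -1/2]].
det R = 1; the adjugate gives R⁻¹ = [[1, 3], [1, 4]].
K⁻¹S = [[17, -14], [-12, 10], [-8, 5]].
M = (K⁻¹S)R⁻¹ = [[3, -5], [-2, 4], [-3, -4]].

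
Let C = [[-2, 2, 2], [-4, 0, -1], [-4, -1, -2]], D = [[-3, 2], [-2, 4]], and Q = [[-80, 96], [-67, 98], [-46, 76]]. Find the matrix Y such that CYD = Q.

Y = C⁻¹QD⁻¹ (apply C⁻¹ on the left and D⁻¹ on the right).
det C = 2; the adjugate gives C⁻¹ = [[-1/2, 1, -1], [-2, 6, -5], [2, -5, 4]].
det D = -8, so D⁻¹ = [[-1/2, 1/4], [-1/4, 3/8]].
C⁻¹Q = [[19, -26], [-12, 16], [-9, 6]].
Y = (C⁻¹Q)D⁻¹ = [[-3, -5], [2, 3], [3, 0]].

Y = [[-3, -5], [2, 3], [3, 0]]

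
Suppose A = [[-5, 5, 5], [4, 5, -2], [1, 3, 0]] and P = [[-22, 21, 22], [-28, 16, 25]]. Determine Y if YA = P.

A is on the right of Y, so right-multiply by A⁻¹: Y = PA⁻¹.
det A = -5; the adjugate gives A⁻¹ = [[-6/5, -3, 7], [2/5, 1, -2], [-7/5, -4, 9]].
Y = PA⁻¹ = [[-22, 21, 22], [-28, 16, 25]] · [[-6/5, -3, 7], [2/5, 1, -2], [-7/5, -4, 9]] = [[4, -1, 2], [5, 0, -3]].

Y = [[4, -1, 2], [5, 0, -3]]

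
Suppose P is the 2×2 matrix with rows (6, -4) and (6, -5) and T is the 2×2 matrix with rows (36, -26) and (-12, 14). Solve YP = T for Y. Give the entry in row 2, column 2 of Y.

Right-multiplying both sides by P⁻¹ gives Y = TP⁻¹.
P has determinant -6; P⁻¹ = [[5/6, -2/3], [1, -1]].
Y = TP⁻¹ = [[36, -26], [-12, 14]] · [[5/6, -2/3], [1, -1]] = [[4, 2], [4, -6]].

-6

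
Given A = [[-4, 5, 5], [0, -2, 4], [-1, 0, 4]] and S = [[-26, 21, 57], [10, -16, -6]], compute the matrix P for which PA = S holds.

Right-multiplying both sides by A⁻¹ gives P = SA⁻¹.
A has determinant 2; A⁻¹ = [[-4, -10, 15], [-2, -11/2, 8], [-1, -5/2, 4]].
P = SA⁻¹ = [[-26, 21, 57], [10, -16, -6]] · [[-4, -10, 15], [-2, -11/2, 8], [-1, -5/2, 4]] = [[5, 2, 6], [-2, 3, -2]].

P = [[5, 2, 6], [-2, 3, -2]]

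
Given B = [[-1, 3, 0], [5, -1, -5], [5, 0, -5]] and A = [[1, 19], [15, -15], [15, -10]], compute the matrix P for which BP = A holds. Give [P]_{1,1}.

B is on the left of P, so left-multiply by B⁻¹: P = B⁻¹A.
B has determinant -5; B⁻¹ = [[-1, -3, 3], [0, -1, 1], [-1, -3, 14/5]].
P = B⁻¹A = [[-1, -3, 3], [0, -1, 1], [-1, -3, 14/5]] · [[1, 19], [15, -15], [15, -10]] = [[-1, -4], [0, 5], [-4, -2]].

-1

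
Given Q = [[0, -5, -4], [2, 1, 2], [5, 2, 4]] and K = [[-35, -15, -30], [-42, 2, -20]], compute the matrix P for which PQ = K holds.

P = [[0, -5, -5], [-4, -6, -6]]

Since Q sits to the right of P, P = KQ⁻¹.
Q has determinant -6; Q⁻¹ = [[0, -2, 1], [-1/3, -10/3, 4/3], [1/6, 25/6, -5/3]].
P = KQ⁻¹ = [[-35, -15, -30], [-42, 2, -20]] · [[0, -2, 1], [-1/3, -10/3, 4/3], [1/6, 25/6, -5/3]] = [[0, -5, -5], [-4, -6, -6]].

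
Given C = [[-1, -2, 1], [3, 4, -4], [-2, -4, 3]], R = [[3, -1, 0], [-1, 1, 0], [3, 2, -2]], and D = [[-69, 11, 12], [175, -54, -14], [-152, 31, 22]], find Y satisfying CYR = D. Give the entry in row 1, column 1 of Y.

Isolating Y: multiply by C⁻¹ from the left and R⁻¹ from the right, so Y = C⁻¹DR⁻¹.
C has determinant 2; C⁻¹ = [[-2, 1, 2], [-1/2, -1/2, -1/2], [-2, 0, 1]].
det R = -4; the adjugate gives R⁻¹ = [[1/2, 1/2, 0], [1/2, 3/2, 0], [5/4, 9/4, -1/2]].
C⁻¹D = [[9, -14, 6], [23, 6, -10], [-14, 9, -2]].
Y = (C⁻¹D)R⁻¹ = [[5, -3, -3], [2, -2, 5], [-5, 2, 1]].

5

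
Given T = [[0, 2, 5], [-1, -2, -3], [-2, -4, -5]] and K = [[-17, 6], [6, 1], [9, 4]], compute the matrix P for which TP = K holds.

T is on the left of P, so left-multiply by T⁻¹: P = T⁻¹K.
T has determinant 2; T⁻¹ = [[-1, -5, 2], [1/2, 5, -5/2], [0, -2, 1]].
P = T⁻¹K = [[-1, -5, 2], [1/2, 5, -5/2], [0, -2, 1]] · [[-17, 6], [6, 1], [9, 4]] = [[5, -3], [-1, -2], [-3, 2]].

P = [[5, -3], [-1, -2], [-3, 2]]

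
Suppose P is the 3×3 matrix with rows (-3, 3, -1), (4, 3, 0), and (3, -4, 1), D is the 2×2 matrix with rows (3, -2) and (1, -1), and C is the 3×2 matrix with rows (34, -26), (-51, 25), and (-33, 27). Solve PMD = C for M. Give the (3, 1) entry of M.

Isolating M: multiply by P⁻¹ from the left and D⁻¹ from the right, so M = P⁻¹CD⁻¹.
det P = 4; the adjugate gives P⁻¹ = [[3/4, 1/4, 3/4], [-1, 0, -1], [-25/4, -3/4, -21/4]].
det D = -1; the adjugate gives D⁻¹ = [[1, -2], [1, -3]].
P⁻¹C = [[-12, 7], [-1, -1], [-1, 2]].
M = (P⁻¹C)D⁻¹ = [[-5, 3], [-2, 5], [1, -4]].

1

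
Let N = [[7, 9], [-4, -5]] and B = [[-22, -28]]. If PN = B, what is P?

P = [[-2, 2]]

Since N sits to the right of P, P = BN⁻¹.
N has determinant 1; N⁻¹ = [[-5, -9], [4, 7]].
P = BN⁻¹ = [[-22, -28]] · [[-5, -9], [4, 7]] = [[-2, 2]].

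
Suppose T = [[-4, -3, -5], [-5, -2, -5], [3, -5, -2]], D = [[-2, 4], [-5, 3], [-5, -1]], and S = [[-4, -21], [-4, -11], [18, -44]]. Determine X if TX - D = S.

TX = S + D = [[-6, -17], [-9, -8], [13, -45]].
T is on the left of X, so left-multiply by T⁻¹: X = T⁻¹(S + D).
det T = 4; the adjugate gives T⁻¹ = [[-21/4, 19/4, 5/4], [-25/4, 23/4, 5/4], [31/4, -29/4, -7/4]].
X = T⁻¹(S + D) = [[5, -5], [2, 4], [-4, 5]].

X = [[5, -5], [2, 4], [-4, 5]]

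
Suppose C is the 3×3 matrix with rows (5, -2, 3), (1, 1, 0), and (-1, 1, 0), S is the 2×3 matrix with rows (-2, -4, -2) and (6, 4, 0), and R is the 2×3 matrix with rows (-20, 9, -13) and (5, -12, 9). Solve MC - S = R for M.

M = [[-5, -1, -4], [3, -3, 1]]

MC = R + S = [[-22, 5, -15], [11, -8, 9]].
C is on the right of M, so right-multiply by C⁻¹: M = (R + S)C⁻¹.
det C = 6, so C⁻¹ = [[0, 1/2, -1/2], [0, 1/2, 1/2], [1/3, -1/2, 7/6]].
M = (R + S)C⁻¹ = [[-5, -1, -4], [3, -3, 1]].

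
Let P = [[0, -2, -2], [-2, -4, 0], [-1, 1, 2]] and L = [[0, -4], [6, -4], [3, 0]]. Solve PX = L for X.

Left-multiplying both sides by P⁻¹ gives X = P⁻¹L.
det P = 4, so P⁻¹ = [[-2, 1/2, -2], [1, -1/2, 1], [-3/2, 1/2, -1]].
X = P⁻¹L = [[-2, 1/2, -2], [1, -1/2, 1], [-3/2, 1/2, -1]] · [[0, -4], [6, -4], [3, 0]] = [[-3, 6], [0, -2], [0, 4]].

X = [[-3, 6], [0, -2], [0, 4]]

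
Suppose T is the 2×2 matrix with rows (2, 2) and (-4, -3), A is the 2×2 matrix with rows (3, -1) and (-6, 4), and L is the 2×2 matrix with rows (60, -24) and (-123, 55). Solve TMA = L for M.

M = [[3, -4], [5, 3]]

Left-multiply by T⁻¹ and right-multiply by A⁻¹: M = T⁻¹LA⁻¹.
det T = 2, so T⁻¹ = [[-3/2, -1], [2, 1]].
A has determinant 6; A⁻¹ = [[2/3, 1/6], [1, 1/2]].
T⁻¹L = [[33, -19], [-3, 7]].
M = (T⁻¹L)A⁻¹ = [[3, -4], [5, 3]].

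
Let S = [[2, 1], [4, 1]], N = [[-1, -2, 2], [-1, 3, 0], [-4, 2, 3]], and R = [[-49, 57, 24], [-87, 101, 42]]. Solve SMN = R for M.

Isolating M: multiply by S⁻¹ from the left and N⁻¹ from the right, so M = S⁻¹RN⁻¹.
det S = -2, so S⁻¹ = [[-1/2, 1/2], [2, -1]].
N has determinant 5; N⁻¹ = [[9/5, 2, -6/5], [3/5, 1, -2/5], [2, 2, -1]].
S⁻¹R = [[-19, 22, 9], [-11, 13, 6]].
M = (S⁻¹R)N⁻¹ = [[-3, 2, 5], [0, 3, 2]].

M = [[-3, 2, 5], [0, 3, 2]]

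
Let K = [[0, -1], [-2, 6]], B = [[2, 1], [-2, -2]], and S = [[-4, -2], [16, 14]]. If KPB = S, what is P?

P = [[5, 3], [2, 0]]

Isolating P: multiply by K⁻¹ from the left and B⁻¹ from the right, so P = K⁻¹SB⁻¹.
K has determinant -2; K⁻¹ = [[-3, -1/2], [-1, 0]].
det B = -2, so B⁻¹ = [[1, 1/2], [-1, -1]].
K⁻¹S = [[4, -1], [4, 2]].
P = (K⁻¹S)B⁻¹ = [[5, 3], [2, 0]].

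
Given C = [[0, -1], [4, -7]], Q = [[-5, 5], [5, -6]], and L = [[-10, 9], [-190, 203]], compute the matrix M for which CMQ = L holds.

M = [[1, -5], [-3, -1]]

Isolating M: multiply by C⁻¹ from the left and Q⁻¹ from the right, so M = C⁻¹LQ⁻¹.
det C = 4, so C⁻¹ = [[-7/4, 1/4], [-1, 0]].
det Q = 5, so Q⁻¹ = [[-6/5, -1], [-1, -1]].
C⁻¹L = [[-30, 35], [10, -9]].
M = (C⁻¹L)Q⁻¹ = [[1, -5], [-3, -1]].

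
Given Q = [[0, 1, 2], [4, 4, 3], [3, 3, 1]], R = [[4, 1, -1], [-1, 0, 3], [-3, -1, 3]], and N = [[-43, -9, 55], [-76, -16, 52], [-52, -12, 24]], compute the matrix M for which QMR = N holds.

M = [[0, -4, -5], [-4, 4, 5], [0, 4, 0]]

Left-multiply by Q⁻¹ and right-multiply by R⁻¹: M = Q⁻¹NR⁻¹.
Q has determinant 5; Q⁻¹ = [[-1, 1, -1], [1, -6/5, 8/5], [0, 3/5, -4/5]].
det R = 5, so R⁻¹ = [[3/5, -2/5, 3/5], [-6/5, 9/5, -11/5], [1/5, 1/5, 1/5]].
Q⁻¹N = [[19, 5, -27], [-35, -9, 31], [-4, 0, 12]].
M = (Q⁻¹N)R⁻¹ = [[0, -4, -5], [-4, 4, 5], [0, 4, 0]].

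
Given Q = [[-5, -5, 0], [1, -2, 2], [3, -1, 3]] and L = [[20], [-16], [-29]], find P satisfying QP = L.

Left-multiplying both sides by Q⁻¹ gives P = Q⁻¹L.
det Q = 5; the adjugate gives Q⁻¹ = [[-4/5, 3, -2], [3/5, -3, 2], [1, -4, 3]].
P = Q⁻¹L = [[-4/5, 3, -2], [3/5, -3, 2], [1, -4, 3]] · [[20], [-16], [-29]] = [[-6], [2], [-3]].

P = [[-6], [2], [-3]]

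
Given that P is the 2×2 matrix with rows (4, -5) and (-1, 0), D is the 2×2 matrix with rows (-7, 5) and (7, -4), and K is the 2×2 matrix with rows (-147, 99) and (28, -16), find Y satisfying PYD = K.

Isolating Y: multiply by P⁻¹ from the left and D⁻¹ from the right, so Y = P⁻¹KD⁻¹.
det P = -5; the adjugate gives P⁻¹ = [[0, -1], [-1/5, -4/5]].
D has determinant -7; D⁻¹ = [[4/7, 5/7], [1, 1]].
P⁻¹K = [[-28, 16], [7, -7]].
Y = (P⁻¹K)D⁻¹ = [[0, -4], [-3, -2]].

Y = [[0, -4], [-3, -2]]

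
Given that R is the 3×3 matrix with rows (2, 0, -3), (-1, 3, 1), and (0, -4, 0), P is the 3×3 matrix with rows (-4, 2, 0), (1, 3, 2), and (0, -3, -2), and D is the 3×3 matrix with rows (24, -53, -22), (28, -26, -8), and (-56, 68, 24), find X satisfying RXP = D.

Left-multiply by R⁻¹ and right-multiply by P⁻¹: X = R⁻¹DP⁻¹.
det R = -4, so R⁻¹ = [[-1, -3, -9/4], [0, 0, -1/4], [-1, -2, -3/2]].
det P = 4; the adjugate gives P⁻¹ = [[0, 1, 1], [1/2, 2, 2], [-3/4, -3, -7/2]].
R⁻¹D = [[18, -22, -8], [14, -17, -6], [4, 3, 2]].
X = (R⁻¹D)P⁻¹ = [[-5, -2, 2], [-4, -2, 1], [0, 4, 3]].

X = [[-5, -2, 2], [-4, -2, 1], [0, 4, 3]]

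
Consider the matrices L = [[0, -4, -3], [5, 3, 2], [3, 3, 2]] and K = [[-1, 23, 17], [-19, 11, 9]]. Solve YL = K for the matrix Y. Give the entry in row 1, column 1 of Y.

L is on the right of Y, so right-multiply by L⁻¹: Y = KL⁻¹.
det L = -2; the adjugate gives L⁻¹ = [[0, 1/2, -1/2], [2, -9/2, 15/2], [-3, 6, -10]].
Y = KL⁻¹ = [[-1, 23, 17], [-19, 11, 9]] · [[0, 1/2, -1/2], [2, -9/2, 15/2], [-3, 6, -10]] = [[-5, -2, 3], [-5, -5, 2]].

-5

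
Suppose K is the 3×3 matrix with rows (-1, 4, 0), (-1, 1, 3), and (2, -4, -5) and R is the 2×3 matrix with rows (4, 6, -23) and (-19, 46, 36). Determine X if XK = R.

Since K sits to the right of X, X = RK⁻¹.
K has determinant -3; K⁻¹ = [[-7/3, -20/3, -4], [-1/3, -5/3, -1], [-2/3, -4/3, -1]].
X = RK⁻¹ = [[4, 6, -23], [-19, 46, 36]] · [[-7/3, -20/3, -4], [-1/3, -5/3, -1], [-2/3, -4/3, -1]] = [[4, -6, 1], [5, 2, -6]].

X = [[4, -6, 1], [5, 2, -6]]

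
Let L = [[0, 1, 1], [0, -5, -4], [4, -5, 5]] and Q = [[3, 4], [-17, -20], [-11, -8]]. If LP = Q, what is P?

P = [[6, 3], [5, 4], [-2, 0]]

Since L multiplies P on the left, P = L⁻¹Q.
det L = 4; the adjugate gives L⁻¹ = [[-45/4, -5/2, 1/4], [-4, -1, 0], [5, 1, 0]].
P = L⁻¹Q = [[-45/4, -5/2, 1/4], [-4, -1, 0], [5, 1, 0]] · [[3, 4], [-17, -20], [-11, -8]] = [[6, 3], [5, 4], [-2, 0]].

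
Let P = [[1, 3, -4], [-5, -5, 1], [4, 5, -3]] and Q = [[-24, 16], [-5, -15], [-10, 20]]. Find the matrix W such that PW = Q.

W = [[5, 5], [-3, -3], [5, -5]]

Left-multiplying both sides by P⁻¹ gives W = P⁻¹Q.
det P = -3, so P⁻¹ = [[-10/3, 11/3, 17/3], [11/3, -13/3, -19/3], [5/3, -7/3, -10/3]].
W = P⁻¹Q = [[-10/3, 11/3, 17/3], [11/3, -13/3, -19/3], [5/3, -7/3, -10/3]] · [[-24, 16], [-5, -15], [-10, 20]] = [[5, 5], [-3, -3], [5, -5]].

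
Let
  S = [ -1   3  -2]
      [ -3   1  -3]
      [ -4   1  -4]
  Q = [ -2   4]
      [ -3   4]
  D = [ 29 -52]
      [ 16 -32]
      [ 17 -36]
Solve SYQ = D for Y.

Isolating Y: multiply by S⁻¹ from the left and Q⁻¹ from the right, so Y = S⁻¹DQ⁻¹.
S has determinant -1; S⁻¹ = [[1, -10, 7], [0, 4, -3], [-1, 11, -8]].
det Q = 4; the adjugate gives Q⁻¹ = [[1, -1], [3/4, -1/2]].
S⁻¹D = [[-12, 16], [13, -20], [11, -12]].
Y = (S⁻¹D)Q⁻¹ = [[0, 4], [-2, -3], [2, -5]].

Y = [[0, 4], [-2, -3], [2, -5]]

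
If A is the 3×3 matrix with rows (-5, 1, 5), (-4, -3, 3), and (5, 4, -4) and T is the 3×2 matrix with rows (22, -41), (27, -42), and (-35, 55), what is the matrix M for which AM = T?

M = [[-3, 3], [-3, 4], [2, -6]]

Since A multiplies M on the left, M = A⁻¹T.
det A = -6; the adjugate gives A⁻¹ = [[0, -4, -3], [1/6, 5/6, 5/6], [1/6, -25/6, -19/6]].
M = A⁻¹T = [[0, -4, -3], [1/6, 5/6, 5/6], [1/6, -25/6, -19/6]] · [[22, -41], [27, -42], [-35, 55]] = [[-3, 3], [-3, 4], [2, -6]].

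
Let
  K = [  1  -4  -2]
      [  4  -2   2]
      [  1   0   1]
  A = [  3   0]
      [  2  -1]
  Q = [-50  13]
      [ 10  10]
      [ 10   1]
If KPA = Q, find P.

P = K⁻¹QA⁻¹ (apply K⁻¹ on the left and A⁻¹ on the right).
det K = 2, so K⁻¹ = [[-1, 2, -6], [-1, 3/2, -5], [1, -2, 7]].
det A = -3, so A⁻¹ = [[1/3, 0], [2/3, -1]].
K⁻¹Q = [[10, 1], [15, -3], [0, 0]].
P = (K⁻¹Q)A⁻¹ = [[4, -1], [3, 3], [0, 0]].

P = [[4, -1], [3, 3], [0, 0]]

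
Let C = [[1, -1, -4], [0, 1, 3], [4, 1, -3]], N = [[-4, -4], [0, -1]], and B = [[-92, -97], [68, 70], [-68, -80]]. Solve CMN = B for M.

Left-multiply by C⁻¹ and right-multiply by N⁻¹: M = C⁻¹BN⁻¹.
det C = -2; the adjugate gives C⁻¹ = [[3, 7/2, -1/2], [-6, -13/2, 3/2], [2, 5/2, -1/2]].
det N = 4; the adjugate gives N⁻¹ = [[-1/4, 1], [0, -1]].
C⁻¹B = [[-4, -6], [8, 7], [20, 21]].
M = (C⁻¹B)N⁻¹ = [[1, 2], [-2, 1], [-5, -1]].

M = [[1, 2], [-2, 1], [-5, -1]]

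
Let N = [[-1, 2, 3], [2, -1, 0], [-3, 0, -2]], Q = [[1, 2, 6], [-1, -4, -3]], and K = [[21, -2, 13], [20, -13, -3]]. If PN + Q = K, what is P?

PN = K − Q = [[20, -4, 7], [21, -9, 0]].
Right-multiplying both sides by N⁻¹ gives P = (K − Q)N⁻¹.
N has determinant -3; N⁻¹ = [[-2/3, -4/3, -1], [-4/3, -11/3, -2], [1, 2, 1]].
P = (K − Q)N⁻¹ = [[-1, 2, -5], [-2, 5, -3]].

P = [[-1, 2, -5], [-2, 5, -3]]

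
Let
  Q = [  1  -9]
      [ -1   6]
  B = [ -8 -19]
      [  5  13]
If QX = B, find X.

X = [[1, -1], [1, 2]]

Left-multiplying both sides by Q⁻¹ gives X = Q⁻¹B.
det Q = -3, so Q⁻¹ = [[-2, -3], [-1/3, -1/3]].
X = Q⁻¹B = [[-2, -3], [-1/3, -1/3]] · [[-8, -19], [5, 13]] = [[1, -1], [1, 2]].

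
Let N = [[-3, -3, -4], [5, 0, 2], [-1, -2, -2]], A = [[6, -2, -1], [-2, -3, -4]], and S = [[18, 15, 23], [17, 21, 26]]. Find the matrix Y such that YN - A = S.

YN = S + A = [[24, 13, 22], [15, 18, 22]].
N is on the right of Y, so right-multiply by N⁻¹: Y = (S + A)N⁻¹.
det N = 4, so N⁻¹ = [[1, 1/2, -3/2], [2, 1/2, -7/2], [-5/2, -3/4, 15/4]].
Y = (S + A)N⁻¹ = [[-5, 2, 1], [-4, 0, -3]].

Y = [[-5, 2, 1], [-4, 0, -3]]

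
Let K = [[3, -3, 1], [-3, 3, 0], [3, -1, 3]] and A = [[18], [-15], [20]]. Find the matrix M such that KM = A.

K is on the left of M, so left-multiply by K⁻¹: M = K⁻¹A.
K has determinant -6; K⁻¹ = [[-3/2, -4/3, 1/2], [-3/2, -1, 1/2], [1, 1, 0]].
M = K⁻¹A = [[-3/2, -4/3, 1/2], [-3/2, -1, 1/2], [1, 1, 0]] · [[18], [-15], [20]] = [[3], [-2], [3]].

M = [[3], [-2], [3]]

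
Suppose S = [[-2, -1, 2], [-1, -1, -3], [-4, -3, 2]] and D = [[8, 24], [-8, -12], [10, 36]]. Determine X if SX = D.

Left-multiplying both sides by S⁻¹ gives X = S⁻¹D.
det S = 6, so S⁻¹ = [[-11/6, -2/3, 5/6], [7/3, 2/3, -4/3], [-1/6, -1/3, 1/6]].
X = S⁻¹D = [[-11/6, -2/3, 5/6], [7/3, 2/3, -4/3], [-1/6, -1/3, 1/6]] · [[8, 24], [-8, -12], [10, 36]] = [[-1, -6], [0, 0], [3, 6]].

X = [[-1, -6], [0, 0], [3, 6]]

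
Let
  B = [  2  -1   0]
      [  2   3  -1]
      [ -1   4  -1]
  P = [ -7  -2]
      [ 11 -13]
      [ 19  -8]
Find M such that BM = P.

B is on the left of M, so left-multiply by B⁻¹: M = B⁻¹P.
det B = -1, so B⁻¹ = [[-1, 1, -1], [-3, 2, -2], [-11, 7, -8]].
M = B⁻¹P = [[-1, 1, -1], [-3, 2, -2], [-11, 7, -8]] · [[-7, -2], [11, -13], [19, -8]] = [[-1, -3], [5, -4], [2, -5]].

M = [[-1, -3], [5, -4], [2, -5]]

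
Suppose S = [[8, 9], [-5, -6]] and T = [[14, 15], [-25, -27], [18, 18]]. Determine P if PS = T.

P = [[3, 2], [-5, -3], [6, 6]]

Since S sits to the right of P, P = TS⁻¹.
det S = -3, so S⁻¹ = [[2, 3], [-5/3, -8/3]].
P = TS⁻¹ = [[14, 15], [-25, -27], [18, 18]] · [[2, 3], [-5/3, -8/3]] = [[3, 2], [-5, -3], [6, 6]].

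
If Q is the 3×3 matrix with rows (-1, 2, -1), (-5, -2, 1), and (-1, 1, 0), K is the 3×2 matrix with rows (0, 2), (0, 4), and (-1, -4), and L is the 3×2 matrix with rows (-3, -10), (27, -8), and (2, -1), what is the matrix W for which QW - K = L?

QW = L + K = [[-3, -8], [27, -4], [1, -5]].
Q is on the left of W, so left-multiply by Q⁻¹: W = Q⁻¹(L + K).
det Q = 6, so Q⁻¹ = [[-1/6, -1/6, 0], [-1/6, -1/6, 1], [-7/6, -1/6, 2]].
W = Q⁻¹(L + K) = [[-4, 2], [-3, -3], [1, 0]].

W = [[-4, 2], [-3, -3], [1, 0]]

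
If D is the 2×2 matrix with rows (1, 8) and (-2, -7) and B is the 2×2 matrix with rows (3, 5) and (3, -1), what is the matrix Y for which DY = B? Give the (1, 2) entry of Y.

-3

Since D multiplies Y on the left, Y = D⁻¹B.
det D = 9; the adjugate gives D⁻¹ = [[-7/9, -8/9], [2/9, 1/9]].
Y = D⁻¹B = [[-7/9, -8/9], [2/9, 1/9]] · [[3, 5], [3, -1]] = [[-5, -3], [1, 1]].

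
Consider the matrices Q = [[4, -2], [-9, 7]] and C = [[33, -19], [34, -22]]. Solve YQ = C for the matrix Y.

Y = [[6, -1], [4, -2]]

Q is on the right of Y, so right-multiply by Q⁻¹: Y = CQ⁻¹.
det Q = 10, so Q⁻¹ = [[7/10, 1/5], [9/10, 2/5]].
Y = CQ⁻¹ = [[33, -19], [34, -22]] · [[7/10, 1/5], [9/10, 2/5]] = [[6, -1], [4, -2]].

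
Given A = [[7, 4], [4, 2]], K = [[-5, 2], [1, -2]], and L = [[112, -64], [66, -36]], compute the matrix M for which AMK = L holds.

M = [[-4, 0], [2, 3]]

M = A⁻¹LK⁻¹ (apply A⁻¹ on the left and K⁻¹ on the right).
A has determinant -2; A⁻¹ = [[-1, 2], [2, -7/2]].
K has determinant 8; K⁻¹ = [[-1/4, -1/4], [-1/8, -5/8]].
A⁻¹L = [[20, -8], [-7, -2]].
M = (A⁻¹L)K⁻¹ = [[-4, 0], [2, 3]].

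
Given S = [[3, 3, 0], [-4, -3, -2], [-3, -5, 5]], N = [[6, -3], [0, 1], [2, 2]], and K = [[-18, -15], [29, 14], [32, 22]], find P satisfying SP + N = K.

P = [[-5, -5], [-3, 1], [0, 2]]

SP = K − N = [[-24, -12], [29, 13], [30, 20]].
Left-multiplying both sides by S⁻¹ gives P = S⁻¹(K − N).
S has determinant 3; S⁻¹ = [[-25/3, -5, -2], [26/3, 5, 2], [11/3, 2, 1]].
P = S⁻¹(K − N) = [[-5, -5], [-3, 1], [0, 2]].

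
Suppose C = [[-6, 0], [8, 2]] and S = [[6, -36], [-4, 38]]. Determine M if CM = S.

M = [[-1, 6], [2, -5]]

Left-multiplying both sides by C⁻¹ gives M = C⁻¹S.
det C = -12; the adjugate gives C⁻¹ = [[-1/6, 0], [2/3, 1/2]].
M = C⁻¹S = [[-1/6, 0], [2/3, 1/2]] · [[6, -36], [-4, 38]] = [[-1, 6], [2, -5]].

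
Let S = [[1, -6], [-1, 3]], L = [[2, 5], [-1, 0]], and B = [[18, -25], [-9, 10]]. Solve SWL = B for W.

W = [[1, 2], [1, 5]]

Isolating W: multiply by S⁻¹ from the left and L⁻¹ from the right, so W = S⁻¹BL⁻¹.
det S = -3; the adjugate gives S⁻¹ = [[-1, -2], [-1/3, -1/3]].
det L = 5, so L⁻¹ = [[0, -1], [1/5, 2/5]].
S⁻¹B = [[0, 5], [-3, 5]].
W = (S⁻¹B)L⁻¹ = [[1, 2], [1, 5]].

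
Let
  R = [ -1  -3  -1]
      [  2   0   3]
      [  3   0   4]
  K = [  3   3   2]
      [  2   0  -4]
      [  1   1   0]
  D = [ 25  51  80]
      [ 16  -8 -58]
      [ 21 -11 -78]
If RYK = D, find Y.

Isolating Y: multiply by R⁻¹ from the left and K⁻¹ from the right, so Y = R⁻¹DK⁻¹.
det R = -3, so R⁻¹ = [[0, -4, 3], [-1/3, 1/3, -1/3], [0, 3, -2]].
K has determinant 4; K⁻¹ = [[1, 1/2, -3], [-1, -1/2, 4], [1/2, 0, -3/2]].
R⁻¹D = [[-1, -1, -2], [-10, -16, -20], [6, -2, -18]].
Y = (R⁻¹D)K⁻¹ = [[-1, 0, 2], [-4, 3, -4], [-1, 4, 1]].

Y = [[-1, 0, 2], [-4, 3, -4], [-1, 4, 1]]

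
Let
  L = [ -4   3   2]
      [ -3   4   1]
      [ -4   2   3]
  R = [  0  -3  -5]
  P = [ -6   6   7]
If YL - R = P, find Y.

Y = [[5, -2, -2]]

YL = P + R = [[-6, 3, 2]].
Since L sits to the right of Y, Y = (P + R)L⁻¹.
det L = -5, so L⁻¹ = [[-2, 1, 1], [-1, 4/5, 2/5], [-2, 4/5, 7/5]].
Y = (P + R)L⁻¹ = [[5, -2, -2]].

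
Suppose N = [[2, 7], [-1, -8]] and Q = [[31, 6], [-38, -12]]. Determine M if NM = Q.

Since N multiplies M on the left, M = N⁻¹Q.
N has determinant -9; N⁻¹ = [[8/9, 7/9], [-1/9, -2/9]].
M = N⁻¹Q = [[8/9, 7/9], [-1/9, -2/9]] · [[31, 6], [-38, -12]] = [[-2, -4], [5, 2]].

M = [[-2, -4], [5, 2]]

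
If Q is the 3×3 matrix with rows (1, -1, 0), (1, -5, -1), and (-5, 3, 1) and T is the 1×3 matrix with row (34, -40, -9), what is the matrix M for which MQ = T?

Since Q sits to the right of M, M = TQ⁻¹.
Q has determinant -6; Q⁻¹ = [[1/3, -1/6, -1/6], [-2/3, -1/6, -1/6], [11/3, -1/3, 2/3]].
M = TQ⁻¹ = [[34, -40, -9]] · [[1/3, -1/6, -1/6], [-2/3, -1/6, -1/6], [11/3, -1/3, 2/3]] = [[5, 4, -5]].

M = [[5, 4, -5]]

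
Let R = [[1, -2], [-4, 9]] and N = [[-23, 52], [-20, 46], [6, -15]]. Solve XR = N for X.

R is on the right of X, so right-multiply by R⁻¹: X = NR⁻¹.
R has determinant 1; R⁻¹ = [[9, 2], [4, 1]].
X = NR⁻¹ = [[-23, 52], [-20, 46], [6, -15]] · [[9, 2], [4, 1]] = [[1, 6], [4, 6], [-6, -3]].

X = [[1, 6], [4, 6], [-6, -3]]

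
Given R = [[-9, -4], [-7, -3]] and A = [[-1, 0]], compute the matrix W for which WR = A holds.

W = [[-3, 4]]

Since R sits to the right of W, W = AR⁻¹.
det R = -1, so R⁻¹ = [[3, -4], [-7, 9]].
W = AR⁻¹ = [[-1, 0]] · [[3, -4], [-7, 9]] = [[-3, 4]].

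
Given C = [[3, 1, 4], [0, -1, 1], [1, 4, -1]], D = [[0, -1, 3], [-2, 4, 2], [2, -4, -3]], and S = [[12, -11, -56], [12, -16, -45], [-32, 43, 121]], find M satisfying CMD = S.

M = [[-2, -1, -2], [5, -2, -5], [-3, 1, 4]]

Left-multiply by C⁻¹ and right-multiply by D⁻¹: M = C⁻¹SD⁻¹.
C has determinant -4; C⁻¹ = [[3/4, -17/4, -5/4], [-1/4, 7/4, 3/4], [-1/4, 11/4, 3/4]].
det D = 2, so D⁻¹ = [[-2, -15/2, -7], [-1, -3, -3], [0, -1, -1]].
C⁻¹S = [[-2, 6, -2], [-6, 7, 26], [6, -9, -19]].
M = (C⁻¹S)D⁻¹ = [[-2, -1, -2], [5, -2, -5], [-3, 1, 4]].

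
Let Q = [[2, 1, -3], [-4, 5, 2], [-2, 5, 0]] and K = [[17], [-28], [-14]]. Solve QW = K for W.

Q is on the left of W, so left-multiply by Q⁻¹: W = Q⁻¹K.
det Q = 6, so Q⁻¹ = [[-5/3, -5/2, 17/6], [-2/3, -1, 4/3], [-5/3, -2, 7/3]].
W = Q⁻¹K = [[-5/3, -5/2, 17/6], [-2/3, -1, 4/3], [-5/3, -2, 7/3]] · [[17], [-28], [-14]] = [[2], [-2], [-5]].

W = [[2], [-2], [-5]]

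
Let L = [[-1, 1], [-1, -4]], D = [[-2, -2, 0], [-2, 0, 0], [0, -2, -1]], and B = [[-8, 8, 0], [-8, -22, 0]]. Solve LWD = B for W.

W = [[1, -5, 0], [-3, 3, 0]]

Left-multiply by L⁻¹ and right-multiply by D⁻¹: W = L⁻¹BD⁻¹.
det L = 5, so L⁻¹ = [[-4/5, -1/5], [1/5, -1/5]].
det D = 4, so D⁻¹ = [[0, -1/2, 0], [-1/2, 1/2, 0], [1, -1, -1]].
L⁻¹B = [[8, -2, 0], [0, 6, 0]].
W = (L⁻¹B)D⁻¹ = [[1, -5, 0], [-3, 3, 0]].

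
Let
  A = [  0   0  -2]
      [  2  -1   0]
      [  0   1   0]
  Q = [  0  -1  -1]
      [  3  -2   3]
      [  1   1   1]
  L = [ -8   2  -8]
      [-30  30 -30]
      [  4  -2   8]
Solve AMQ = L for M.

Isolating M: multiply by A⁻¹ from the left and Q⁻¹ from the right, so M = A⁻¹LQ⁻¹.
det A = -4; the adjugate gives A⁻¹ = [[0, 1/2, 1/2], [0, 0, 1], [-1/2, 0, 0]].
det Q = -5, so Q⁻¹ = [[1, 0, 1], [0, -1/5, 3/5], [-1, 1/5, -3/5]].
A⁻¹L = [[-13, 14, -11], [4, -2, 8], [4, -1, 4]].
M = (A⁻¹L)Q⁻¹ = [[-2, -5, 2], [-4, 2, -2], [0, 1, 1]].

M = [[-2, -5, 2], [-4, 2, -2], [0, 1, 1]]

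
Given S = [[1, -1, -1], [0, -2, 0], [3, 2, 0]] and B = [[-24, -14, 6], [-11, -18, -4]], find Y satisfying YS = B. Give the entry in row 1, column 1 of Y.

S is on the right of Y, so right-multiply by S⁻¹: Y = BS⁻¹.
S has determinant -6; S⁻¹ = [[0, 1/3, 1/3], [0, -1/2, 0], [-1, 5/6, 1/3]].
Y = BS⁻¹ = [[-24, -14, 6], [-11, -18, -4]] · [[0, 1/3, 1/3], [0, -1/2, 0], [-1, 5/6, 1/3]] = [[-6, 4, -6], [4, 2, -5]].

-6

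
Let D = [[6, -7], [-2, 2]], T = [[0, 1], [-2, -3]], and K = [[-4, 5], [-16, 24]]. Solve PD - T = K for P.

PD = K + T = [[-4, 6], [-18, 21]].
Right-multiplying both sides by D⁻¹ gives P = (K + T)D⁻¹.
det D = -2; the adjugate gives D⁻¹ = [[-1, -7/2], [-1, -3]].
P = (K + T)D⁻¹ = [[-2, -4], [-3, 0]].

P = [[-2, -4], [-3, 0]]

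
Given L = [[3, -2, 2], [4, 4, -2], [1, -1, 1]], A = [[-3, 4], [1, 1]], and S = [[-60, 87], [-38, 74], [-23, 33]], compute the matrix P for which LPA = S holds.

P = [[5, 1], [1, 3], [4, 3]]

Left-multiply by L⁻¹ and right-multiply by A⁻¹: P = L⁻¹SA⁻¹.
det L = 2; the adjugate gives L⁻¹ = [[1, 0, -2], [-3, 1/2, 7], [-4, 1/2, 10]].
det A = -7; the adjugate gives A⁻¹ = [[-1/7, 4/7], [1/7, 3/7]].
L⁻¹S = [[-14, 21], [0, 7], [-9, 19]].
P = (L⁻¹S)A⁻¹ = [[5, 1], [1, 3], [4, 3]].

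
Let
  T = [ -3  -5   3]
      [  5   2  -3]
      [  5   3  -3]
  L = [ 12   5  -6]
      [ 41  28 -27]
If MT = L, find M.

T is on the right of M, so right-multiply by T⁻¹: M = LT⁻¹.
det T = 6, so T⁻¹ = [[1/2, -1, 3/2], [0, -1, 1], [5/6, -8/3, 19/6]].
M = LT⁻¹ = [[12, 5, -6], [41, 28, -27]] · [[1/2, -1, 3/2], [0, -1, 1], [5/6, -8/3, 19/6]] = [[1, -1, 4], [-2, 3, 4]].

M = [[1, -1, 4], [-2, 3, 4]]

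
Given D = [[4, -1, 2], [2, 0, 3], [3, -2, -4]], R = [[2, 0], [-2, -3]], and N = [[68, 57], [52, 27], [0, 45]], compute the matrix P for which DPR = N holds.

P = D⁻¹NR⁻¹ (apply D⁻¹ on the left and R⁻¹ on the right).
D has determinant -1; D⁻¹ = [[-6, 8, 3], [-17, 22, 8], [4, -5, -2]].
R has determinant -6; R⁻¹ = [[1/2, 0], [-1/3, -1/3]].
D⁻¹N = [[8, 9], [-12, -15], [12, 3]].
P = (D⁻¹N)R⁻¹ = [[1, -3], [-1, 5], [5, -1]].

P = [[1, -3], [-1, 5], [5, -1]]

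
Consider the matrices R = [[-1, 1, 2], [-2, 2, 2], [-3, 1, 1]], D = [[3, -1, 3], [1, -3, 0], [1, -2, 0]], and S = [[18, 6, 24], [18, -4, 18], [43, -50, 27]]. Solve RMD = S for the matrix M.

Isolating M: multiply by R⁻¹ from the left and D⁻¹ from the right, so M = R⁻¹SD⁻¹.
det R = 4, so R⁻¹ = [[0, 1/4, -1/2], [-1, 5/4, -1/2], [1, -1/2, 0]].
D has determinant 3; D⁻¹ = [[0, -2, 3], [0, -1, 1], [1/3, 5/3, -8/3]].
R⁻¹S = [[-17, 24, -9], [-17, 14, -15], [9, 8, 15]].
M = (R⁻¹S)D⁻¹ = [[-3, -5, -3], [-5, -5, 3], [5, -1, -5]].

M = [[-3, -5, -3], [-5, -5, 3], [5, -1, -5]]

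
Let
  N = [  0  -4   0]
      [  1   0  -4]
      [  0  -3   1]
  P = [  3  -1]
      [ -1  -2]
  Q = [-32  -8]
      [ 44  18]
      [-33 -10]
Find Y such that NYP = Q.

Y = N⁻¹QP⁻¹ (apply N⁻¹ on the left and P⁻¹ on the right).
N has determinant 4; N⁻¹ = [[-3, 1, 4], [-1/4, 0, 0], [-3/4, 0, 1]].
det P = -7, so P⁻¹ = [[2/7, -1/7], [-1/7, -3/7]].
N⁻¹Q = [[8, 2], [8, 2], [-9, -4]].
Y = (N⁻¹Q)P⁻¹ = [[2, -2], [2, -2], [-2, 3]].

Y = [[2, -2], [2, -2], [-2, 3]]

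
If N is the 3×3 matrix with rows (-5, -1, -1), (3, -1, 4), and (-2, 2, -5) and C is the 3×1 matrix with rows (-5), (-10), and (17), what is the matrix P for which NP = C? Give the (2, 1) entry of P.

6

Since N multiplies P on the left, P = N⁻¹C.
det N = 4, so N⁻¹ = [[-3/4, -7/4, -5/4], [7/4, 23/4, 17/4], [1, 3, 2]].
P = N⁻¹C = [[-3/4, -7/4, -5/4], [7/4, 23/4, 17/4], [1, 3, 2]] · [[-5], [-10], [17]] = [[0], [6], [-1]].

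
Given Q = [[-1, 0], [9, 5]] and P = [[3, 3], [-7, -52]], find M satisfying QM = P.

Left-multiplying both sides by Q⁻¹ gives M = Q⁻¹P.
det Q = -5; the adjugate gives Q⁻¹ = [[-1, 0], [9/5, 1/5]].
M = Q⁻¹P = [[-1, 0], [9/5, 1/5]] · [[3, 3], [-7, -52]] = [[-3, -3], [4, -5]].

M = [[-3, -3], [4, -5]]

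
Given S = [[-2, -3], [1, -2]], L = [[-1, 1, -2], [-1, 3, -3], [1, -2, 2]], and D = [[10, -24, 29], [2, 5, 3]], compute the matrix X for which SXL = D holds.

X = [[-2, 3, -1], [3, 1, 2]]

Isolating X: multiply by S⁻¹ from the left and L⁻¹ from the right, so X = S⁻¹DL⁻¹.
det S = 7; the adjugate gives S⁻¹ = [[-2/7, 3/7], [-1/7, -2/7]].
det L = 1; the adjugate gives L⁻¹ = [[0, 2, 3], [-1, 0, -1], [-1, -1, -2]].
S⁻¹D = [[-2, 9, -7], [-2, 2, -5]].
X = (S⁻¹D)L⁻¹ = [[-2, 3, -1], [3, 1, 2]].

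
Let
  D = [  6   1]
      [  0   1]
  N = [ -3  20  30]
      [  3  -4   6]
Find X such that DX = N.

Since D multiplies X on the left, X = D⁻¹N.
D has determinant 6; D⁻¹ = [[1/6, -1/6], [0, 1]].
X = D⁻¹N = [[1/6, -1/6], [0, 1]] · [[-3, 20, 30], [3, -4, 6]] = [[-1, 4, 4], [3, -4, 6]].

X = [[-1, 4, 4], [3, -4, 6]]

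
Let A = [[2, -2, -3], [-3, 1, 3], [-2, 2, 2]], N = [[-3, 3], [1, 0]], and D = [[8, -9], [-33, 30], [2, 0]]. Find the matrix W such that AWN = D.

Isolating W: multiply by A⁻¹ from the left and N⁻¹ from the right, so W = A⁻¹DN⁻¹.
det A = 4; the adjugate gives A⁻¹ = [[-1, -1/2, -3/4], [0, -1/2, 3/4], [-1, 0, -1]].
det N = -3; the adjugate gives N⁻¹ = [[0, 1], [1/3, 1]].
A⁻¹D = [[7, -6], [18, -15], [-10, 9]].
W = (A⁻¹D)N⁻¹ = [[-2, 1], [-5, 3], [3, -1]].

W = [[-2, 1], [-5, 3], [3, -1]]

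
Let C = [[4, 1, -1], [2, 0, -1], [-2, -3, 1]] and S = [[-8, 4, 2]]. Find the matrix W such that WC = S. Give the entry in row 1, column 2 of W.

C is on the right of W, so right-multiply by C⁻¹: W = SC⁻¹.
C has determinant -6; C⁻¹ = [[1/2, -1/3, 1/6], [0, -1/3, -1/3], [1, -5/3, 1/3]].
W = SC⁻¹ = [[-8, 4, 2]] · [[1/2, -1/3, 1/6], [0, -1/3, -1/3], [1, -5/3, 1/3]] = [[-2, -2, -2]].

-2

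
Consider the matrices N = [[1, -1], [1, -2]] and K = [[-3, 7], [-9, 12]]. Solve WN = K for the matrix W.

W = [[1, -4], [-6, -3]]

Right-multiplying both sides by N⁻¹ gives W = KN⁻¹.
det N = -1, so N⁻¹ = [[2, -1], [1, -1]].
W = KN⁻¹ = [[-3, 7], [-9, 12]] · [[2, -1], [1, -1]] = [[1, -4], [-6, -3]].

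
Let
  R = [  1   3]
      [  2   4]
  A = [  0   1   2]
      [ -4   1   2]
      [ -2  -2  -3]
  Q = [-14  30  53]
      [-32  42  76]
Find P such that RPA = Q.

P = R⁻¹QA⁻¹ (apply R⁻¹ on the left and A⁻¹ on the right).
det R = -2, so R⁻¹ = [[-2, 3/2], [1, -1/2]].
det A = 4; the adjugate gives A⁻¹ = [[1/4, -1/4, 0], [-4, 1, -2], [5/2, -1/2, 1]].
R⁻¹Q = [[-20, 3, 8], [2, 9, 15]].
P = (R⁻¹Q)A⁻¹ = [[3, 4, 2], [2, 1, -3]].

P = [[3, 4, 2], [2, 1, -3]]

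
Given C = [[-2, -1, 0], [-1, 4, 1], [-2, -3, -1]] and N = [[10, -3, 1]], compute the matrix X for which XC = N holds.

Since C sits to the right of X, X = NC⁻¹.
C has determinant 5; C⁻¹ = [[-1/5, -1/5, -1/5], [-3/5, 2/5, 2/5], [11/5, -4/5, -9/5]].
X = NC⁻¹ = [[10, -3, 1]] · [[-1/5, -1/5, -1/5], [-3/5, 2/5, 2/5], [11/5, -4/5, -9/5]] = [[2, -4, -5]].

X = [[2, -4, -5]]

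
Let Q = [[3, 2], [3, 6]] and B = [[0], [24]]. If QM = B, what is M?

Q is on the left of M, so left-multiply by Q⁻¹: M = Q⁻¹B.
det Q = 12, so Q⁻¹ = [[1/2, -1/6], [-1/4, 1/4]].
M = Q⁻¹B = [[1/2, -1/6], [-1/4, 1/4]] · [[0], [24]] = [[-4], [6]].

M = [[-4], [6]]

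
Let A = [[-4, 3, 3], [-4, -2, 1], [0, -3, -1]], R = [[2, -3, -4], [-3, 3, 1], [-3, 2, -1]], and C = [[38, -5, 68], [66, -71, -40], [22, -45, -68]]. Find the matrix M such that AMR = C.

Left-multiply by A⁻¹ and right-multiply by R⁻¹: M = A⁻¹CR⁻¹.
A has determinant 4; A⁻¹ = [[5/4, -3/2, 9/4], [-1, 1, -2], [3, -3, 5]].
det R = -4, so R⁻¹ = [[5/4, 11/4, -9/4], [3/2, 7/2, -5/2], [-3/4, -5/4, 3/4]].
A⁻¹C = [[-2, -1, -8], [-16, 24, 28], [26, -27, -16]].
M = (A⁻¹C)R⁻¹ = [[2, 1, 1], [-5, 5, -3], [4, -3, -3]].

M = [[2, 1, 1], [-5, 5, -3], [4, -3, -3]]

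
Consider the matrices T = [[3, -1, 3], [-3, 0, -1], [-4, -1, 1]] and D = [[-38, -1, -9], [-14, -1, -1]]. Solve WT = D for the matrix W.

Right-multiplying both sides by T⁻¹ gives W = DT⁻¹.
det T = -1, so T⁻¹ = [[1, 2, -1], [-7, -15, 6], [-3, -7, 3]].
W = DT⁻¹ = [[-38, -1, -9], [-14, -1, -1]] · [[1, 2, -1], [-7, -15, 6], [-3, -7, 3]] = [[-4, 2, 5], [-4, -6, 5]].

W = [[-4, 2, 5], [-4, -6, 5]]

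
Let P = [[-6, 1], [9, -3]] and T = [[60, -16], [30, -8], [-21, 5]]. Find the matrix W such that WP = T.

Right-multiplying both sides by P⁻¹ gives W = TP⁻¹.
det P = 9, so P⁻¹ = [[-1/3, -1/9], [-1, -2/3]].
W = TP⁻¹ = [[60, -16], [30, -8], [-21, 5]] · [[-1/3, -1/9], [-1, -2/3]] = [[-4, 4], [-2, 2], [2, -1]].

W = [[-4, 4], [-2, 2], [2, -1]]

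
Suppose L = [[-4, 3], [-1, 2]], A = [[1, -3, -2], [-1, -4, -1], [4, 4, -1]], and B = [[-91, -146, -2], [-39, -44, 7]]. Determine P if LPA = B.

P = [[-4, -1, 4], [2, -5, -5]]

P = L⁻¹BA⁻¹ (apply L⁻¹ on the left and A⁻¹ on the right).
L has determinant -5; L⁻¹ = [[-2/5, 3/5], [-1/5, 4/5]].
det A = -1; the adjugate gives A⁻¹ = [[-8, 11, 5], [5, -7, -3], [-12, 16, 7]].
L⁻¹B = [[13, 32, 5], [-13, -6, 6]].
P = (L⁻¹B)A⁻¹ = [[-4, -1, 4], [2, -5, -5]].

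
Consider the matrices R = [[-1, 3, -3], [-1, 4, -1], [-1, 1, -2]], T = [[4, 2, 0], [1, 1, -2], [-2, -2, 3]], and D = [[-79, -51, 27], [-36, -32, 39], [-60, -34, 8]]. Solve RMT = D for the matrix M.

Left-multiply by R⁻¹ and right-multiply by T⁻¹: M = R⁻¹DT⁻¹.
det R = -5; the adjugate gives R⁻¹ = [[7/5, -3/5, -9/5], [1/5, 1/5, -2/5], [-3/5, 2/5, 1/5]].
det T = -2, so T⁻¹ = [[1/2, 3, 2], [-1/2, -6, -4], [0, -2, -1]].
R⁻¹D = [[19, 9, 0], [1, -3, 10], [21, 11, 1]].
M = (R⁻¹D)T⁻¹ = [[5, 3, 2], [2, 1, 4], [5, -5, -3]].

M = [[5, 3, 2], [2, 1, 4], [5, -5, -3]]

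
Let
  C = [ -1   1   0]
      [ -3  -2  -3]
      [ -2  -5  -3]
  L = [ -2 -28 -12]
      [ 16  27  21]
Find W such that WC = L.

Since C sits to the right of W, W = LC⁻¹.
det C = 6; the adjugate gives C⁻¹ = [[-3/2, 1/2, -1/2], [-1/2, 1/2, -1/2], [11/6, -7/6, 5/6]].
W = LC⁻¹ = [[-2, -28, -12], [16, 27, 21]] · [[-3/2, 1/2, -1/2], [-1/2, 1/2, -1/2], [11/6, -7/6, 5/6]] = [[-5, -1, 5], [1, -3, -4]].

W = [[-5, -1, 5], [1, -3, -4]]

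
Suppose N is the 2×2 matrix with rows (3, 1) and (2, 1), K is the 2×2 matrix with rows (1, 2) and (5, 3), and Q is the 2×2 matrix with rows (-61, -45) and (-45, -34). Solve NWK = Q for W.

W = [[-1, -3], [-3, -2]]

W = N⁻¹QK⁻¹ (apply N⁻¹ on the left and K⁻¹ on the right).
det N = 1, so N⁻¹ = [[1, -1], [-2, 3]].
det K = -7; the adjugate gives K⁻¹ = [[-3/7, 2/7], [5/7, -1/7]].
N⁻¹Q = [[-16, -11], [-13, -12]].
W = (N⁻¹Q)K⁻¹ = [[-1, -3], [-3, -2]].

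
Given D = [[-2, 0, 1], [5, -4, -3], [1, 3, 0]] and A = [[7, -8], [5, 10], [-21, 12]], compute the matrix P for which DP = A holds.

Left-multiplying both sides by D⁻¹ gives P = D⁻¹A.
D has determinant 1; D⁻¹ = [[9, 3, 4], [-3, -1, -1], [19, 6, 8]].
P = D⁻¹A = [[9, 3, 4], [-3, -1, -1], [19, 6, 8]] · [[7, -8], [5, 10], [-21, 12]] = [[-6, 6], [-5, 2], [-5, 4]].

P = [[-6, 6], [-5, 2], [-5, 4]]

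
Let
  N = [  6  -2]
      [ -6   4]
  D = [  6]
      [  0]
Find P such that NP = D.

N is on the left of P, so left-multiply by N⁻¹: P = N⁻¹D.
det N = 12, so N⁻¹ = [[1/3, 1/6], [1/2, 1/2]].
P = N⁻¹D = [[1/3, 1/6], [1/2, 1/2]] · [[6], [0]] = [[2], [3]].

P = [[2], [3]]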